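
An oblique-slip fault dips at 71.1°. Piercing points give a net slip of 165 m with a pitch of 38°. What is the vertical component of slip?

dip-slip = net slip × sin(rake) = 165 m × sin(38°) = 101.6 m
throw = dip-slip × sin(dip) = 101.6 × sin(71.1°) = 96.1 m

96.1 m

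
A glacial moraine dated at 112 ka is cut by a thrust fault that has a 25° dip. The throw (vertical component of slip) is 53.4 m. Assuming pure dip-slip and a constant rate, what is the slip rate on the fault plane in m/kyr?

dip-slip = throw / sin(dip) = 53.4 m / sin(25°) = 126.4 m
rate = 126.4 m / 112 ka = 0.00113 m/yr = 1.13 m/kyr

1.13 m/kyr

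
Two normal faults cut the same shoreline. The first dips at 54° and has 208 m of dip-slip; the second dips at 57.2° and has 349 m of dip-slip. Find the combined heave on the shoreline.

heave_A = 208 × cos(54°) = 122.3 m
heave_B = 349 × cos(57.2°) = 189.1 m
total = 122.3 + 189.1 = 311 m

311 m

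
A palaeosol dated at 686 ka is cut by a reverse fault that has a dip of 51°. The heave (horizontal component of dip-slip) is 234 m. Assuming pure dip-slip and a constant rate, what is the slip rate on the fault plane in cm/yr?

0.0542 cm/yr

dip-slip = heave / cos(dip) = 234 m / cos(51°) = 371.8 m
rate = 371.8 m / 686 ka = 0.000542 m/yr = 0.0542 cm/yr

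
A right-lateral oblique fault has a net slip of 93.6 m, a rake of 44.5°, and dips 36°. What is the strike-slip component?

strike-slip = net slip × cos(rake) = 93.6 m × cos(44.5°) = 66.8 m

66.8 m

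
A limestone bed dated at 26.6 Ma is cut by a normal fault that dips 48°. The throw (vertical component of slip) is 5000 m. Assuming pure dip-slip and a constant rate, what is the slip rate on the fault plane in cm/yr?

0.0253 cm/yr

dip-slip = throw / sin(dip) = 5000 m / sin(48°) = 6728 m
rate = 6728 m / 26.6 Ma = 0.000253 m/yr = 0.0253 cm/yr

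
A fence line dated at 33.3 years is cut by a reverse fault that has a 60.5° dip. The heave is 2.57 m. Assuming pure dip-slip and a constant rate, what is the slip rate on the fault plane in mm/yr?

dip-slip = heave / cos(dip) = 2.57 m / cos(60.5°) = 5.219 m
rate = 5.219 m / 33.3 years = 0.157 m/yr = 157 mm/yr

157 mm/yr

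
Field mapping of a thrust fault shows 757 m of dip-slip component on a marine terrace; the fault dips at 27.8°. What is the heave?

670 m

heave = dip-slip × cos(dip) = 757 m × cos(27.8°) = 670 m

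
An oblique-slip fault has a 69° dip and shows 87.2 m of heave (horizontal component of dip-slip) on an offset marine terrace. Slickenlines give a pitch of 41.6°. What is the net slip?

366 m

dip-slip = heave / cos(dip) = 87.2 / cos(69°) = 243.3 m
net slip = dip-slip / sin(rake) = 243.3 / sin(41.6°) = 366 m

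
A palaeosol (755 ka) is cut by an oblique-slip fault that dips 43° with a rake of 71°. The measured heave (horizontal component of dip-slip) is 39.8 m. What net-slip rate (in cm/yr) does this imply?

dip-slip = heave / cos(dip) = 39.8 / cos(43°) = 54.42 m
net slip = dip-slip / sin(rake) = 54.42 / sin(71°) = 57.56 m
rate = 57.56 m / 755 ka = 0.0000762 m/yr = 0.00762 cm/yr

0.00762 cm/yr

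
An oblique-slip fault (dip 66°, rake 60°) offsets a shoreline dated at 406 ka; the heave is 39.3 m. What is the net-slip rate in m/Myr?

dip-slip = heave / cos(dip) = 39.3 / cos(66°) = 96.62 m
net slip = dip-slip / sin(rake) = 96.62 / sin(60°) = 111.6 m
rate = 111.6 m / 406 ka = 0.000275 m/yr = 275 m/Myr

275 m/Myr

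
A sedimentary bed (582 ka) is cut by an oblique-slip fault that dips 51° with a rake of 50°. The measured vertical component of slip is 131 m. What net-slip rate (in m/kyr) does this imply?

dip-slip = throw / sin(dip) = 131 / sin(51°) = 168.6 m
net slip = dip-slip / sin(rake) = 168.6 / sin(50°) = 220 m
rate = 220 m / 582 ka = 0.000378 m/yr = 0.378 m/kyr

0.378 m/kyr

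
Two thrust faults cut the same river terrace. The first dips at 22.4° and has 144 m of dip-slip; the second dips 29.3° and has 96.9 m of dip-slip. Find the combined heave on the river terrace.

218 m

heave_A = 144 × cos(22.4°) = 133.1 m
heave_B = 96.9 × cos(29.3°) = 84.50 m
total = 133.1 + 84.50 = 218 m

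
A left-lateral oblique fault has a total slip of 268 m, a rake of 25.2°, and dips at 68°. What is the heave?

42.7 m

dip-slip = net slip × sin(rake) = 268 m × sin(25.2°) = 114.1 m
heave = dip-slip × cos(dip) = 114.1 × cos(68°) = 42.7 m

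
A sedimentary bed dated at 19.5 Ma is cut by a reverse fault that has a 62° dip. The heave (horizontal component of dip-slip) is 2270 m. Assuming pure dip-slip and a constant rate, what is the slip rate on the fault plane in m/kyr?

dip-slip = heave / cos(dip) = 2270 m / cos(62°) = 4835 m
rate = 4835 m / 19.5 Ma = 0.000248 m/yr = 0.248 m/kyr

0.248 m/kyr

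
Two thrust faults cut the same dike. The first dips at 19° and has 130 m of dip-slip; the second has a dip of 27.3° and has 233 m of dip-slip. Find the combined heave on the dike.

330 m

heave_A = 130 × cos(19°) = 122.9 m
heave_B = 233 × cos(27.3°) = 207 m
total = 122.9 + 207 = 330 m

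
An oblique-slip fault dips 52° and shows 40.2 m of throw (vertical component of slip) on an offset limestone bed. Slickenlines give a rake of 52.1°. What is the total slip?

64.7 m

dip-slip = throw / sin(dip) = 40.2 / sin(52°) = 51.01 m
net slip = dip-slip / sin(rake) = 51.01 / sin(52.1°) = 64.7 m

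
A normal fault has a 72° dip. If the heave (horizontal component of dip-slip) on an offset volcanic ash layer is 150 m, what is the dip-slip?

dip-slip = heave / cos(dip) = 150 / cos(72°) = 485 m

485 m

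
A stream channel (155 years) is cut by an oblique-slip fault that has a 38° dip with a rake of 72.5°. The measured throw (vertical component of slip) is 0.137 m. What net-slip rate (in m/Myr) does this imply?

dip-slip = throw / sin(dip) = 0.137 / sin(38°) = 0.2225 m
net slip = dip-slip / sin(rake) = 0.2225 / sin(72.5°) = 0.2333 m
rate = 0.2333 m / 155 years = 0.00151 m/yr = 1510 m/Myr

1510 m/Myr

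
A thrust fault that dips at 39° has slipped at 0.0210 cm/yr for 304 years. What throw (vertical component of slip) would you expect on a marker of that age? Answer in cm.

4.02 cm

dip-slip = rate × time = 0.0210 cm/yr × 304 years = 0.06384 m
throw = dip-slip × sin(dip) = 0.06384 × sin(39°) = 0.0402 m = 4.02 cm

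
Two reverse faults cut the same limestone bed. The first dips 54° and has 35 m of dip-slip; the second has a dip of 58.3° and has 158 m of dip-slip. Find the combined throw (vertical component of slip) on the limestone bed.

throw_A = 35 × sin(54°) = 28.32 m
throw_B = 158 × sin(58.3°) = 134.4 m
total = 28.32 + 134.4 = 163 m

163 m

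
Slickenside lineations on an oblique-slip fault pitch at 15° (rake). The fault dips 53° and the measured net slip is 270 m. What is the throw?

55.8 m

dip-slip = net slip × sin(rake) = 270 m × sin(15°) = 69.88 m
throw = dip-slip × sin(dip) = 69.88 × sin(53°) = 55.8 m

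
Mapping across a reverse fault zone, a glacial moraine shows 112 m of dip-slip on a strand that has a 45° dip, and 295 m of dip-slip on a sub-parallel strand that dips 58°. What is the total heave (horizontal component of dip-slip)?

236 m

heave_A = 112 × cos(45°) = 79.20 m
heave_B = 295 × cos(58°) = 156.3 m
total = 79.20 + 156.3 = 236 m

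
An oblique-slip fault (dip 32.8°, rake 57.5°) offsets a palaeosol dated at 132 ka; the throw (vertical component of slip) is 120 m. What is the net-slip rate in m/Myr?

1990 m/Myr

dip-slip = throw / sin(dip) = 120 / sin(32.8°) = 221.5 m
net slip = dip-slip / sin(rake) = 221.5 / sin(57.5°) = 262.7 m
rate = 262.7 m / 132 ka = 0.00199 m/yr = 1990 m/Myr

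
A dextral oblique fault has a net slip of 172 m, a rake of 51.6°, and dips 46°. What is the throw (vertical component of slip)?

97 m

dip-slip = net slip × sin(rake) = 172 m × sin(51.6°) = 134.8 m
throw = dip-slip × sin(dip) = 134.8 × sin(46°) = 97 m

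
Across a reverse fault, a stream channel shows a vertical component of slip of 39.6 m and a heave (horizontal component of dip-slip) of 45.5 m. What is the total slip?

60.3 m

net slip = √(throw² + heave²) = √(39.6² + 45.5²) = 60.3 m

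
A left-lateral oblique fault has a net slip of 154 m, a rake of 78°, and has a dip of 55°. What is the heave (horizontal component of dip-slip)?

86.4 m

dip-slip = net slip × sin(rake) = 154 m × sin(78°) = 150.6 m
heave = dip-slip × cos(dip) = 150.6 × cos(55°) = 86.4 m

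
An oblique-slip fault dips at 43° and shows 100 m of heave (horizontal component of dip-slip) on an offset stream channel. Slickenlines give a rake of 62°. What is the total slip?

155 m

dip-slip = heave / cos(dip) = 100 / cos(43°) = 136.7 m
net slip = dip-slip / sin(rake) = 136.7 / sin(62°) = 155 m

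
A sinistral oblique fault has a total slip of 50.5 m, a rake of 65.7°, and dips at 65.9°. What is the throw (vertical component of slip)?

dip-slip = net slip × sin(rake) = 50.5 m × sin(65.7°) = 46.03 m
throw = dip-slip × sin(dip) = 46.03 × sin(65.9°) = 42 m

42 m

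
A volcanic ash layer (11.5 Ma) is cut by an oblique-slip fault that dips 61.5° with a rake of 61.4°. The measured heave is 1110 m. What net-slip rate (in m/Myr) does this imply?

dip-slip = heave / cos(dip) = 1110 / cos(61.5°) = 2326 m
net slip = dip-slip / sin(rake) = 2326 / sin(61.4°) = 2650 m
rate = 2650 m / 11.5 Ma = 0.000230 m/yr = 230 m/Myr

230 m/Myr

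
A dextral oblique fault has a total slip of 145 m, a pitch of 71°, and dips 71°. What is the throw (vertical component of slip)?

dip-slip = net slip × sin(rake) = 145 m × sin(71°) = 137.1 m
throw = dip-slip × sin(dip) = 137.1 × sin(71°) = 130 m

130 m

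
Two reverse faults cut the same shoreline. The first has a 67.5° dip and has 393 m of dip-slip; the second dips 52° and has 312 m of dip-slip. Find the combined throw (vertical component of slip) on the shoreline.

throw_A = 393 × sin(67.5°) = 363.1 m
throw_B = 312 × sin(52°) = 245.9 m
total = 363.1 + 245.9 = 609 m

609 m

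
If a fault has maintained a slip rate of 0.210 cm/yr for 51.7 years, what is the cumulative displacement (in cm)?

slip = rate × time = 0.210 cm/yr × 51.7 years = 0.109 m = 10.9 cm

10.9 cm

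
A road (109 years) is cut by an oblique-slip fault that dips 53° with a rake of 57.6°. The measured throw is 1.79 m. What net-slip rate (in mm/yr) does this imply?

dip-slip = throw / sin(dip) = 1.79 / sin(53°) = 2.241 m
net slip = dip-slip / sin(rake) = 2.241 / sin(57.6°) = 2.655 m
rate = 2.655 m / 109 years = 0.0244 m/yr = 24.4 mm/yr

24.4 mm/yr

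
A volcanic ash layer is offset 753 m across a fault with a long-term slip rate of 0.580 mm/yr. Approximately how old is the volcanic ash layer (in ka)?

1300 ka

age = offset / rate = 753 m / (0.580 mm/yr) = 1.3e+06 yr = 1300 ka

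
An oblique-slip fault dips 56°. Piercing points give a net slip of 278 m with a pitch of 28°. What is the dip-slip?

131 m

dip-slip = net slip × sin(rake) = 278 m × sin(28°) = 131 m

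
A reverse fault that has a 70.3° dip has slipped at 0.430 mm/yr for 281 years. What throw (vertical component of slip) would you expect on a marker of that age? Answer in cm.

dip-slip = rate × time = 0.430 mm/yr × 281 years = 0.1208 m
throw = dip-slip × sin(dip) = 0.1208 × sin(70.3°) = 0.114 m = 11.4 cm

11.4 cm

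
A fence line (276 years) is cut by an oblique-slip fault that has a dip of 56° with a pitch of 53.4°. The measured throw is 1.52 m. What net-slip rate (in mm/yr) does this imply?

dip-slip = throw / sin(dip) = 1.52 / sin(56°) = 1.833 m
net slip = dip-slip / sin(rake) = 1.833 / sin(53.4°) = 2.284 m
rate = 2.284 m / 276 years = 0.00827 m/yr = 8.27 mm/yr

8.27 mm/yr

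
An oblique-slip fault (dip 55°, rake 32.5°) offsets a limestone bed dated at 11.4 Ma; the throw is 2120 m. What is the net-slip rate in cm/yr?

dip-slip = throw / sin(dip) = 2120 / sin(55°) = 2588 m
net slip = dip-slip / sin(rake) = 2588 / sin(32.5°) = 4817 m
rate = 4817 m / 11.4 Ma = 0.000423 m/yr = 0.0423 cm/yr

0.0423 cm/yr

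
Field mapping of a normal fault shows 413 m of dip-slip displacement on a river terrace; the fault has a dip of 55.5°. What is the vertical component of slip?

throw = dip-slip × sin(dip) = 413 m × sin(55.5°) = 340 m

340 m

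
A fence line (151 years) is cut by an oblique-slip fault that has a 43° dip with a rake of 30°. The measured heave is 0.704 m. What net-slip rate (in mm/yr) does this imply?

dip-slip = heave / cos(dip) = 0.704 / cos(43°) = 0.9626 m
net slip = dip-slip / sin(rake) = 0.9626 / sin(30°) = 1.925 m
rate = 1.925 m / 151 years = 0.0127 m/yr = 12.7 mm/yr

12.7 mm/yr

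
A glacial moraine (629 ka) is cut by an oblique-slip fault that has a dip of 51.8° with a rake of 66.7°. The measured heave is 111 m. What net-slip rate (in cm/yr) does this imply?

0.0311 cm/yr

dip-slip = heave / cos(dip) = 111 / cos(51.8°) = 179.5 m
net slip = dip-slip / sin(rake) = 179.5 / sin(66.7°) = 195.4 m
rate = 195.4 m / 629 ka = 0.000311 m/yr = 0.0311 cm/yr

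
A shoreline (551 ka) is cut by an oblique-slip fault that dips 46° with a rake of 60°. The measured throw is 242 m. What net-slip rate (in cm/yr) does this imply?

dip-slip = throw / sin(dip) = 242 / sin(46°) = 336.4 m
net slip = dip-slip / sin(rake) = 336.4 / sin(60°) = 388.5 m
rate = 388.5 m / 551 ka = 0.000705 m/yr = 0.0705 cm/yr

0.0705 cm/yr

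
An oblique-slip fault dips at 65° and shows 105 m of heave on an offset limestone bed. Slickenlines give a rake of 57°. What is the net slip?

dip-slip = heave / cos(dip) = 105 / cos(65°) = 248.5 m
net slip = dip-slip / sin(rake) = 248.5 / sin(57°) = 296 m

296 m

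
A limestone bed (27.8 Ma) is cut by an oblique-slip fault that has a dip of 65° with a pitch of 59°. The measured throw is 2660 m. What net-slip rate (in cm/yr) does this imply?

0.0123 cm/yr

dip-slip = throw / sin(dip) = 2660 / sin(65°) = 2935 m
net slip = dip-slip / sin(rake) = 2935 / sin(59°) = 3424 m
rate = 3424 m / 27.8 Ma = 0.000123 m/yr = 0.0123 cm/yr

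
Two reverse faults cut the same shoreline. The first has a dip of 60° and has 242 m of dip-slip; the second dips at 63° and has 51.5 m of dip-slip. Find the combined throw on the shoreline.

255 m

throw_A = 242 × sin(60°) = 209.6 m
throw_B = 51.5 × sin(63°) = 45.89 m
total = 209.6 + 45.89 = 255 m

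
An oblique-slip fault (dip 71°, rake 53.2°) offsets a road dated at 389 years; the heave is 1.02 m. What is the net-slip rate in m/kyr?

dip-slip = heave / cos(dip) = 1.02 / cos(71°) = 3.133 m
net slip = dip-slip / sin(rake) = 3.133 / sin(53.2°) = 3.913 m
rate = 3.913 m / 389 years = 0.0101 m/yr = 10.1 m/kyr

10.1 m/kyr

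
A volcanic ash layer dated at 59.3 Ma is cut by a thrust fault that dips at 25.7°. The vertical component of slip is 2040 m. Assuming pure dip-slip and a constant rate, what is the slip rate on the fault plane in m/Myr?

79.3 m/Myr

dip-slip = throw / sin(dip) = 2040 m / sin(25.7°) = 4704 m
rate = 4704 m / 59.3 Ma = 0.0000793 m/yr = 79.3 m/Myr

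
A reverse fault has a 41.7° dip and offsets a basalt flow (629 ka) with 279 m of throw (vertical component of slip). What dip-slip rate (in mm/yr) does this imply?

dip-slip = throw / sin(dip) = 279 m / sin(41.7°) = 419.4 m
rate = 419.4 m / 629 ka = 0.000667 m/yr = 0.667 mm/yr

0.667 mm/yr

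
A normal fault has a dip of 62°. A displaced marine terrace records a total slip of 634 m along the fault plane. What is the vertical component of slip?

throw = dip-slip × sin(dip) = 634 m × sin(62°) = 560 m

560 m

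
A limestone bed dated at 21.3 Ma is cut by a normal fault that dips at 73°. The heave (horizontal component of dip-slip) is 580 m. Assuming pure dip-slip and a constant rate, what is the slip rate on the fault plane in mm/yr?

0.0931 mm/yr

dip-slip = heave / cos(dip) = 580 m / cos(73°) = 1984 m
rate = 1984 m / 21.3 Ma = 0.0000931 m/yr = 0.0931 mm/yr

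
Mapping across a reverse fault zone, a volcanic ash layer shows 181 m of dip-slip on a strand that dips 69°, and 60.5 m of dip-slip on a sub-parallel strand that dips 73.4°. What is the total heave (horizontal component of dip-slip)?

82.1 m

heave_A = 181 × cos(69°) = 64.86 m
heave_B = 60.5 × cos(73.4°) = 17.28 m
total = 64.86 + 17.28 = 82.1 m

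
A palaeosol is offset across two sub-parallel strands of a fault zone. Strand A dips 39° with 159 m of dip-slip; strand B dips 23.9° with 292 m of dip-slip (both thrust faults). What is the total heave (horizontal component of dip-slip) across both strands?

391 m

heave_A = 159 × cos(39°) = 123.6 m
heave_B = 292 × cos(23.9°) = 267 m
total = 123.6 + 267 = 391 m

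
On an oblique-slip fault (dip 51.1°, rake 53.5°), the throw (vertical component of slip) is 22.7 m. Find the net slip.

dip-slip = throw / sin(dip) = 22.7 / sin(51.1°) = 29.17 m
net slip = dip-slip / sin(rake) = 29.17 / sin(53.5°) = 36.3 m

36.3 m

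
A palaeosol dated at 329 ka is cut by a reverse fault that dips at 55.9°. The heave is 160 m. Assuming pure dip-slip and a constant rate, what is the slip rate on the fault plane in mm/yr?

0.867 mm/yr

dip-slip = heave / cos(dip) = 160 m / cos(55.9°) = 285.4 m
rate = 285.4 m / 329 ka = 0.000867 m/yr = 0.867 mm/yr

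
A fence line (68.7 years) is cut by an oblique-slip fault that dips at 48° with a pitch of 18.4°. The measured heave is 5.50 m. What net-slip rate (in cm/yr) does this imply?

37.9 cm/yr

dip-slip = heave / cos(dip) = 5.50 / cos(48°) = 8.220 m
net slip = dip-slip / sin(rake) = 8.220 / sin(18.4°) = 26.04 m
rate = 26.04 m / 68.7 years = 0.379 m/yr = 37.9 cm/yr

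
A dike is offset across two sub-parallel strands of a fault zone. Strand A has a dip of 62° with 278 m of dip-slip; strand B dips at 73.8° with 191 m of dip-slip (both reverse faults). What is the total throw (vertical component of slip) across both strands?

429 m

throw_A = 278 × sin(62°) = 245.5 m
throw_B = 191 × sin(73.8°) = 183.4 m
total = 245.5 + 183.4 = 429 m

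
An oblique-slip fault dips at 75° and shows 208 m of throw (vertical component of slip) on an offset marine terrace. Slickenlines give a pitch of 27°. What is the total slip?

dip-slip = throw / sin(dip) = 208 / sin(75°) = 215.3 m
net slip = dip-slip / sin(rake) = 215.3 / sin(27°) = 474 m

474 m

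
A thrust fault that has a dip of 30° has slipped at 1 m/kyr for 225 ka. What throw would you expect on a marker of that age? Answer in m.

112 m

dip-slip = rate × time = 1 m/kyr × 225 ka = 225 m
throw = dip-slip × sin(dip) = 225 × sin(30°) = 112 m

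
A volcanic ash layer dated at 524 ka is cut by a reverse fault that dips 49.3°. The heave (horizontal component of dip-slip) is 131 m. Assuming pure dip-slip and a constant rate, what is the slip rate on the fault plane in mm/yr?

0.383 mm/yr

dip-slip = heave / cos(dip) = 131 m / cos(49.3°) = 200.9 m
rate = 200.9 m / 524 ka = 0.000383 m/yr = 0.383 mm/yr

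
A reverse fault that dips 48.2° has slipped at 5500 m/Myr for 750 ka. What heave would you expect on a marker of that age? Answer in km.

dip-slip = rate × time = 5500 m/Myr × 750 ka = 4125 m
heave = dip-slip × cos(dip) = 4125 × cos(48.2°) = 2750 m = 2.75 km

2.75 km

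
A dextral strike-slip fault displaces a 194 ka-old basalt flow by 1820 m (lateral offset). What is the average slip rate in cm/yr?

0.938 cm/yr

rate = 1820 m / 194 ka = 0.00938 m/yr = 0.938 cm/yr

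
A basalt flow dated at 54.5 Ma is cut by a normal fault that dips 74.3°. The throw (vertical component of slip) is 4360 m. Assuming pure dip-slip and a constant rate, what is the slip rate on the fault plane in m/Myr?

dip-slip = throw / sin(dip) = 4360 m / sin(74.3°) = 4529 m
rate = 4529 m / 54.5 Ma = 0.0000831 m/yr = 83.1 m/Myr

83.1 m/Myr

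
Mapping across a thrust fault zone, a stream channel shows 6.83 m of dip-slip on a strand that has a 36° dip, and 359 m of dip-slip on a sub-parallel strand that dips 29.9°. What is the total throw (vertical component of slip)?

183 m

throw_A = 6.83 × sin(36°) = 4.015 m
throw_B = 359 × sin(29.9°) = 179 m
total = 4.015 + 179 = 183 m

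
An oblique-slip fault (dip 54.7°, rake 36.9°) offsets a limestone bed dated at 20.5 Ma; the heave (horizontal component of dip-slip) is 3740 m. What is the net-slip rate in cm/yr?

0.0526 cm/yr

dip-slip = heave / cos(dip) = 3740 / cos(54.7°) = 6472 m
net slip = dip-slip / sin(rake) = 6472 / sin(36.9°) = 10780 m
rate = 10780 m / 20.5 Ma = 0.000526 m/yr = 0.0526 cm/yr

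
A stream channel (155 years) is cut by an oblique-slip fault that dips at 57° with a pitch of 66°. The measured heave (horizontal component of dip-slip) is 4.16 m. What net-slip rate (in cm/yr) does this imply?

5.39 cm/yr

dip-slip = heave / cos(dip) = 4.16 / cos(57°) = 7.638 m
net slip = dip-slip / sin(rake) = 7.638 / sin(66°) = 8.361 m
rate = 8.361 m / 155 years = 0.0539 m/yr = 5.39 cm/yr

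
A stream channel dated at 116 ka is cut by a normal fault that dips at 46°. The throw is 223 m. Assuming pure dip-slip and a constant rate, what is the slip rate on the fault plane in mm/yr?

dip-slip = throw / sin(dip) = 223 m / sin(46°) = 310 m
rate = 310 m / 116 ka = 0.00267 m/yr = 2.67 mm/yr

2.67 mm/yr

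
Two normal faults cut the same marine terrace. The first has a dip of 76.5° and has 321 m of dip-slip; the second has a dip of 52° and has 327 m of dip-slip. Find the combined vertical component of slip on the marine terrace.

570 m

throw_A = 321 × sin(76.5°) = 312.1 m
throw_B = 327 × sin(52°) = 257.7 m
total = 312.1 + 257.7 = 570 m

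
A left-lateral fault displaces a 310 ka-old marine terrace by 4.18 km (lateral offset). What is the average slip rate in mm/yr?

13.5 mm/yr

rate = 4.18 km / 310 ka = 0.0135 m/yr = 13.5 mm/yr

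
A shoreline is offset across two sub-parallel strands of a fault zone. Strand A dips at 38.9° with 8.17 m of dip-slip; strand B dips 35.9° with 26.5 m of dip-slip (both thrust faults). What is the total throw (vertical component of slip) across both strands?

throw_A = 8.17 × sin(38.9°) = 5.130 m
throw_B = 26.5 × sin(35.9°) = 15.54 m
total = 5.130 + 15.54 = 20.7 m

20.7 m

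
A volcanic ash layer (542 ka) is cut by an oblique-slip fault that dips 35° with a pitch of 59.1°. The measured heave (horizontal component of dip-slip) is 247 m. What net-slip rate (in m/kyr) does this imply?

dip-slip = heave / cos(dip) = 247 / cos(35°) = 301.5 m
net slip = dip-slip / sin(rake) = 301.5 / sin(59.1°) = 351.4 m
rate = 351.4 m / 542 ka = 0.000648 m/yr = 0.648 m/kyr

0.648 m/kyr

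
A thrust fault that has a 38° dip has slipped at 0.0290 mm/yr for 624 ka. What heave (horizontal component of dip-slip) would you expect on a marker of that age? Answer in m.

14.3 m

dip-slip = rate × time = 0.0290 mm/yr × 624 ka = 18.10 m
heave = dip-slip × cos(dip) = 18.10 × cos(38°) = 14.3 m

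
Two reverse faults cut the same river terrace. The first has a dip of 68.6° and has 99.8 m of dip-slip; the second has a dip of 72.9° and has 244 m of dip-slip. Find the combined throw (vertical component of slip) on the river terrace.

throw_A = 99.8 × sin(68.6°) = 92.92 m
throw_B = 244 × sin(72.9°) = 233.2 m
total = 92.92 + 233.2 = 326 m

326 m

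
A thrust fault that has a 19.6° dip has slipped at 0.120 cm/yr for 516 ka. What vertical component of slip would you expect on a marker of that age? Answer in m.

dip-slip = rate × time = 0.120 cm/yr × 516 ka = 619.2 m
throw = dip-slip × sin(dip) = 619.2 × sin(19.6°) = 208 m

208 m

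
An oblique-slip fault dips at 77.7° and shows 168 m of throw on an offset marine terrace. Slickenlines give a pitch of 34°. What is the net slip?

dip-slip = throw / sin(dip) = 168 / sin(77.7°) = 171.9 m
net slip = dip-slip / sin(rake) = 171.9 / sin(34°) = 307 m

307 m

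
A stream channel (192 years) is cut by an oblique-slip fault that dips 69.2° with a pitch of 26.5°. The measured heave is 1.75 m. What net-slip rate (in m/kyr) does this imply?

dip-slip = heave / cos(dip) = 1.75 / cos(69.2°) = 4.928 m
net slip = dip-slip / sin(rake) = 4.928 / sin(26.5°) = 11.04 m
rate = 11.04 m / 192 years = 0.0575 m/yr = 57.5 m/kyr

57.5 m/kyr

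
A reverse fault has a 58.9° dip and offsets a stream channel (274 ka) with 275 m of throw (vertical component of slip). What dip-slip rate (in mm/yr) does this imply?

dip-slip = throw / sin(dip) = 275 m / sin(58.9°) = 321.2 m
rate = 321.2 m / 274 ka = 0.00117 m/yr = 1.17 mm/yr

1.17 mm/yr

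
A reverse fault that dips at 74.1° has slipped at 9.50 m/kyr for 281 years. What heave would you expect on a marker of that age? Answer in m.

0.731 m

dip-slip = rate × time = 9.50 m/kyr × 281 years = 2.669 m
heave = dip-slip × cos(dip) = 2.669 × cos(74.1°) = 0.731 m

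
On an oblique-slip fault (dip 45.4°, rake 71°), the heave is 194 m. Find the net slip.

292 m

dip-slip = heave / cos(dip) = 194 / cos(45.4°) = 276.3 m
net slip = dip-slip / sin(rake) = 276.3 / sin(71°) = 292 m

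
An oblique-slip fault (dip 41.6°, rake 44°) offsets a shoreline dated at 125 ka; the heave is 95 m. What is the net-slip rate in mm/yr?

dip-slip = heave / cos(dip) = 95 / cos(41.6°) = 127 m
net slip = dip-slip / sin(rake) = 127 / sin(44°) = 182.9 m
rate = 182.9 m / 125 ka = 0.00146 m/yr = 1.46 mm/yr

1.46 mm/yr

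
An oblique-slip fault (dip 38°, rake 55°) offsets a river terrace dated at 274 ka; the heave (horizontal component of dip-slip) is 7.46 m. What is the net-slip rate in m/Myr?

dip-slip = heave / cos(dip) = 7.46 / cos(38°) = 9.467 m
net slip = dip-slip / sin(rake) = 9.467 / sin(55°) = 11.56 m
rate = 11.56 m / 274 ka = 0.0000422 m/yr = 42.2 m/Myr

42.2 m/Myr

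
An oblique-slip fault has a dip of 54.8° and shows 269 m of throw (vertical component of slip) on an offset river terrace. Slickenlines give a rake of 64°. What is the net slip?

366 m

dip-slip = throw / sin(dip) = 269 / sin(54.8°) = 329.2 m
net slip = dip-slip / sin(rake) = 329.2 / sin(64°) = 366 m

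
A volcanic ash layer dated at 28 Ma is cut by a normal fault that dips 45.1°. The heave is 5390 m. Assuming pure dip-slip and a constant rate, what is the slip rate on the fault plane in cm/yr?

dip-slip = heave / cos(dip) = 5390 m / cos(45.1°) = 7636 m
rate = 7636 m / 28 Ma = 0.000273 m/yr = 0.0273 cm/yr

0.0273 cm/yr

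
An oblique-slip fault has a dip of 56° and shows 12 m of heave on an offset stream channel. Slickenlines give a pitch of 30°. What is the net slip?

42.9 m

dip-slip = heave / cos(dip) = 12 / cos(56°) = 21.46 m
net slip = dip-slip / sin(rake) = 21.46 / sin(30°) = 42.9 m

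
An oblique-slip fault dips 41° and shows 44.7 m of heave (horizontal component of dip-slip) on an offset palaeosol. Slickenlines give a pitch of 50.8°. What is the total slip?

76.4 m

dip-slip = heave / cos(dip) = 44.7 / cos(41°) = 59.23 m
net slip = dip-slip / sin(rake) = 59.23 / sin(50.8°) = 76.4 m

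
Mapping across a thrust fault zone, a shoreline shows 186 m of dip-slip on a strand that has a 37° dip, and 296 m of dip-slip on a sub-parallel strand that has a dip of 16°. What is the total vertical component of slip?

throw_A = 186 × sin(37°) = 111.9 m
throw_B = 296 × sin(16°) = 81.59 m
total = 111.9 + 81.59 = 194 m

194 m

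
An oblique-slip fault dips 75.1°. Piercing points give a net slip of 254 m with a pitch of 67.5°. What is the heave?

dip-slip = net slip × sin(rake) = 254 m × sin(67.5°) = 234.7 m
heave = dip-slip × cos(dip) = 234.7 × cos(75.1°) = 60.3 m

60.3 m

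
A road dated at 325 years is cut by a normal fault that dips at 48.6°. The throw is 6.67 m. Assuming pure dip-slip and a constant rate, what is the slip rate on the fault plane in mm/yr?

dip-slip = throw / sin(dip) = 6.67 m / sin(48.6°) = 8.892 m
rate = 8.892 m / 325 years = 0.0274 m/yr = 27.4 mm/yr

27.4 mm/yr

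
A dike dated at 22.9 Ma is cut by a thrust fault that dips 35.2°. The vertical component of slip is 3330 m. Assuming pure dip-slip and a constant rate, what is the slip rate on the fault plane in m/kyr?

dip-slip = throw / sin(dip) = 3330 m / sin(35.2°) = 5777 m
rate = 5777 m / 22.9 Ma = 0.000252 m/yr = 0.252 m/kyr

0.252 m/kyr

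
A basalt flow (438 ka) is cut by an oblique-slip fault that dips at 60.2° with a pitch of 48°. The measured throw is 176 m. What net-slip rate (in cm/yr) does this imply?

dip-slip = throw / sin(dip) = 176 / sin(60.2°) = 202.8 m
net slip = dip-slip / sin(rake) = 202.8 / sin(48°) = 272.9 m
rate = 272.9 m / 438 ka = 0.000623 m/yr = 0.0623 cm/yr

0.0623 cm/yr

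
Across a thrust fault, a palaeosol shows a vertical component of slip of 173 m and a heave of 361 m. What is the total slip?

net slip = √(throw² + heave²) = √(173² + 361²) = 400 m

400 m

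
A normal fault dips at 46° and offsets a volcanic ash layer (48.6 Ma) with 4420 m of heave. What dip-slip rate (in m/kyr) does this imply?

dip-slip = heave / cos(dip) = 4420 m / cos(46°) = 6363 m
rate = 6363 m / 48.6 Ma = 0.000131 m/yr = 0.131 m/kyr

0.131 m/kyr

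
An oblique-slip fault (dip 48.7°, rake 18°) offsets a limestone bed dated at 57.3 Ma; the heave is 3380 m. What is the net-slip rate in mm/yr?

dip-slip = heave / cos(dip) = 3380 / cos(48.7°) = 5121 m
net slip = dip-slip / sin(rake) = 5121 / sin(18°) = 16570 m
rate = 16570 m / 57.3 Ma = 0.000289 m/yr = 0.289 mm/yr

0.289 mm/yr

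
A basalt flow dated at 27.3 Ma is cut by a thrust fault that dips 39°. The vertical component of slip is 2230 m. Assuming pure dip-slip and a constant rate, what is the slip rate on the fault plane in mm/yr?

0.130 mm/yr

dip-slip = throw / sin(dip) = 2230 m / sin(39°) = 3544 m
rate = 3544 m / 27.3 Ma = 0.000130 m/yr = 0.130 mm/yr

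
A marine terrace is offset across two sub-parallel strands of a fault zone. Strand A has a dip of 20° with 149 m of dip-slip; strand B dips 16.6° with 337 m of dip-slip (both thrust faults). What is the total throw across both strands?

147 m

throw_A = 149 × sin(20°) = 50.96 m
throw_B = 337 × sin(16.6°) = 96.28 m
total = 50.96 + 96.28 = 147 m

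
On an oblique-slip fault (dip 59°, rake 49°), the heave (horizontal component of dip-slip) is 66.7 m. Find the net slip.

dip-slip = heave / cos(dip) = 66.7 / cos(59°) = 129.5 m
net slip = dip-slip / sin(rake) = 129.5 / sin(49°) = 172 m

172 m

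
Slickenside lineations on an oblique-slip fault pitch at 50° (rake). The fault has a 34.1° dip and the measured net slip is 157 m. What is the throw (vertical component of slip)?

dip-slip = net slip × sin(rake) = 157 m × sin(50°) = 120.3 m
throw = dip-slip × sin(dip) = 120.3 × sin(34.1°) = 67.4 m

67.4 m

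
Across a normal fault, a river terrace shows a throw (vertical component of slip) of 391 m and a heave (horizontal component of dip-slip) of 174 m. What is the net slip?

net slip = √(throw² + heave²) = √(391² + 174²) = 428 m

428 m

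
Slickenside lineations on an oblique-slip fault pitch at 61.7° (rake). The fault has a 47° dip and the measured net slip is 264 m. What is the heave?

159 m

dip-slip = net slip × sin(rake) = 264 m × sin(61.7°) = 232.4 m
heave = dip-slip × cos(dip) = 232.4 × cos(47°) = 159 m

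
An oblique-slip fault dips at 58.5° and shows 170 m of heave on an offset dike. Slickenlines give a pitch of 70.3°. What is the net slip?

346 m

dip-slip = heave / cos(dip) = 170 / cos(58.5°) = 325.4 m
net slip = dip-slip / sin(rake) = 325.4 / sin(70.3°) = 346 m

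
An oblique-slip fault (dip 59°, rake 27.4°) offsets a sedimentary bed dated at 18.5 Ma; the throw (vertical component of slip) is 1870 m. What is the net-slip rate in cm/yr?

0.0256 cm/yr

dip-slip = throw / sin(dip) = 1870 / sin(59°) = 2182 m
net slip = dip-slip / sin(rake) = 2182 / sin(27.4°) = 4741 m
rate = 4741 m / 18.5 Ma = 0.000256 m/yr = 0.0256 cm/yr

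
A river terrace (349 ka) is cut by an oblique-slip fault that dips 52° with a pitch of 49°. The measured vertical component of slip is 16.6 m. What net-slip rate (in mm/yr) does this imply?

0.0800 mm/yr

dip-slip = throw / sin(dip) = 16.6 / sin(52°) = 21.07 m
net slip = dip-slip / sin(rake) = 21.07 / sin(49°) = 27.91 m
rate = 27.91 m / 349 ka = 0.0000800 m/yr = 0.0800 mm/yr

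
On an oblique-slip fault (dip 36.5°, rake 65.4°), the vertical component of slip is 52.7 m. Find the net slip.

97.4 m

dip-slip = throw / sin(dip) = 52.7 / sin(36.5°) = 88.60 m
net slip = dip-slip / sin(rake) = 88.60 / sin(65.4°) = 97.4 m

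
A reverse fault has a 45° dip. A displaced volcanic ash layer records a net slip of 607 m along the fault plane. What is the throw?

429 m

throw = dip-slip × sin(dip) = 607 m × sin(45°) = 429 m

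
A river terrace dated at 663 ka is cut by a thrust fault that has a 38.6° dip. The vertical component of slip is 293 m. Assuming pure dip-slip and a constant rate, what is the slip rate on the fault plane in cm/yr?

dip-slip = throw / sin(dip) = 293 m / sin(38.6°) = 469.6 m
rate = 469.6 m / 663 ka = 0.000708 m/yr = 0.0708 cm/yr

0.0708 cm/yr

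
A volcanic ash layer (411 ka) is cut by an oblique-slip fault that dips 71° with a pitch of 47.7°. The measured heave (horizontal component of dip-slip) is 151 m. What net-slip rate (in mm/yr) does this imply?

dip-slip = heave / cos(dip) = 151 / cos(71°) = 463.8 m
net slip = dip-slip / sin(rake) = 463.8 / sin(47.7°) = 627.1 m
rate = 627.1 m / 411 ka = 0.00153 m/yr = 1.53 mm/yr

1.53 mm/yr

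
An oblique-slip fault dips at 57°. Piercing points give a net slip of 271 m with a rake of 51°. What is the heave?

115 m

dip-slip = net slip × sin(rake) = 271 m × sin(51°) = 210.6 m
heave = dip-slip × cos(dip) = 210.6 × cos(57°) = 115 m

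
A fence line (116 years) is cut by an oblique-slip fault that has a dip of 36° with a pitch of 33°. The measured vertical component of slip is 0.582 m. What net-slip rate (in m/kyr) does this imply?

15.7 m/kyr

dip-slip = throw / sin(dip) = 0.582 / sin(36°) = 0.9902 m
net slip = dip-slip / sin(rake) = 0.9902 / sin(33°) = 1.818 m
rate = 1.818 m / 116 years = 0.0157 m/yr = 15.7 m/kyr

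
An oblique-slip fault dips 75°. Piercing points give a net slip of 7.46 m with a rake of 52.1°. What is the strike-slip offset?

4.58 m

strike-slip = net slip × cos(rake) = 7.46 m × cos(52.1°) = 4.58 m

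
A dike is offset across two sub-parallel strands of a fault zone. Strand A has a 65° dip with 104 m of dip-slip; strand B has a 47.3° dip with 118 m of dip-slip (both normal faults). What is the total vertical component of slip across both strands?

181 m

throw_A = 104 × sin(65°) = 94.26 m
throw_B = 118 × sin(47.3°) = 86.72 m
total = 94.26 + 86.72 = 181 m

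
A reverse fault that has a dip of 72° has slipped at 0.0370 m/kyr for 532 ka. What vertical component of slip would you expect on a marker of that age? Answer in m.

dip-slip = rate × time = 0.0370 m/kyr × 532 ka = 19.68 m
throw = dip-slip × sin(dip) = 19.68 × sin(72°) = 18.7 m

18.7 m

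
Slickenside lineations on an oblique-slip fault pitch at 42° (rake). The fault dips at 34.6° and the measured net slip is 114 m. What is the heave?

dip-slip = net slip × sin(rake) = 114 m × sin(42°) = 76.28 m
heave = dip-slip × cos(dip) = 76.28 × cos(34.6°) = 62.8 m

62.8 m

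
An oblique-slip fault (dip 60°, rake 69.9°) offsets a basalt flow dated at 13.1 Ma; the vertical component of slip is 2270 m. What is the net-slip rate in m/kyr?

dip-slip = throw / sin(dip) = 2270 / sin(60°) = 2621 m
net slip = dip-slip / sin(rake) = 2621 / sin(69.9°) = 2791 m
rate = 2791 m / 13.1 Ma = 0.000213 m/yr = 0.213 m/kyr

0.213 m/kyr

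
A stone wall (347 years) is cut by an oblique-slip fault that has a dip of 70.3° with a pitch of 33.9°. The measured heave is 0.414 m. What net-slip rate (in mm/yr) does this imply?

6.35 mm/yr

dip-slip = heave / cos(dip) = 0.414 / cos(70.3°) = 1.228 m
net slip = dip-slip / sin(rake) = 1.228 / sin(33.9°) = 2.202 m
rate = 2.202 m / 347 years = 0.00635 m/yr = 6.35 mm/yr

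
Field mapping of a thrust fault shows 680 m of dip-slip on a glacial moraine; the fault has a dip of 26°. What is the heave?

611 m

heave = dip-slip × cos(dip) = 680 m × cos(26°) = 611 m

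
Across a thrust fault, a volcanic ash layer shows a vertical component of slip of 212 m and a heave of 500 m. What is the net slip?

net slip = √(throw² + heave²) = √(212² + 500²) = 543 m

543 m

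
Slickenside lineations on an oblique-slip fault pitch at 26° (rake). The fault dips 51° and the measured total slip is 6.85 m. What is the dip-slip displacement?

3 m

dip-slip = net slip × sin(rake) = 6.85 m × sin(26°) = 3 m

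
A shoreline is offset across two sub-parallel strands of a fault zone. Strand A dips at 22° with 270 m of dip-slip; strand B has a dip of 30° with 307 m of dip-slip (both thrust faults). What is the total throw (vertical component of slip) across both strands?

throw_A = 270 × sin(22°) = 101.1 m
throw_B = 307 × sin(30°) = 153.5 m
total = 101.1 + 153.5 = 255 m

255 m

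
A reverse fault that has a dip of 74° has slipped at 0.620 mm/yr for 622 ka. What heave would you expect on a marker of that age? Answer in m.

106 m

dip-slip = rate × time = 0.620 mm/yr × 622 ka = 385.6 m
heave = dip-slip × cos(dip) = 385.6 × cos(74°) = 106 m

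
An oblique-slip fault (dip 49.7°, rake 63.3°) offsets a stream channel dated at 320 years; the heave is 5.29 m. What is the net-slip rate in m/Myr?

28600 m/Myr

dip-slip = heave / cos(dip) = 5.29 / cos(49.7°) = 8.179 m
net slip = dip-slip / sin(rake) = 8.179 / sin(63.3°) = 9.155 m
rate = 9.155 m / 320 years = 0.0286 m/yr = 28600 m/Myr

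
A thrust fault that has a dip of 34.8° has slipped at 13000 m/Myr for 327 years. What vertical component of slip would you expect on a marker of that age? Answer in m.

2.43 m

dip-slip = rate × time = 13000 m/Myr × 327 years = 4.251 m
throw = dip-slip × sin(dip) = 4.251 × sin(34.8°) = 2.43 m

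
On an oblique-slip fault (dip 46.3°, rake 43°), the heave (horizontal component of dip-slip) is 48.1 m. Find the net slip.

102 m

dip-slip = heave / cos(dip) = 48.1 / cos(46.3°) = 69.62 m
net slip = dip-slip / sin(rake) = 69.62 / sin(43°) = 102 m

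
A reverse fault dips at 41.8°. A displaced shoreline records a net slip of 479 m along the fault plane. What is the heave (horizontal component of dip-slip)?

heave = dip-slip × cos(dip) = 479 m × cos(41.8°) = 357 m

357 m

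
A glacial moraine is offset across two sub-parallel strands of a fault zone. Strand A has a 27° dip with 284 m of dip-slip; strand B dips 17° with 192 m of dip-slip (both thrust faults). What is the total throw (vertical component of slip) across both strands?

throw_A = 284 × sin(27°) = 128.9 m
throw_B = 192 × sin(17°) = 56.14 m
total = 128.9 + 56.14 = 185 m

185 m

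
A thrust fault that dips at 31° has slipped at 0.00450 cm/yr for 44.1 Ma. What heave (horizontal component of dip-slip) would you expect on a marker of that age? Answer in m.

dip-slip = rate × time = 0.00450 cm/yr × 44.1 Ma = 1984 m
heave = dip-slip × cos(dip) = 1984 × cos(31°) = 1700 m

1700 m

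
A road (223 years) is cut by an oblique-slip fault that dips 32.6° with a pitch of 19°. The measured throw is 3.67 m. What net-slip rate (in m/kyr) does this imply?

93.8 m/kyr

dip-slip = throw / sin(dip) = 3.67 / sin(32.6°) = 6.812 m
net slip = dip-slip / sin(rake) = 6.812 / sin(19°) = 20.92 m
rate = 20.92 m / 223 years = 0.0938 m/yr = 93.8 m/kyr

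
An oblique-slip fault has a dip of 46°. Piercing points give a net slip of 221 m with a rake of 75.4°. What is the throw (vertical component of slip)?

dip-slip = net slip × sin(rake) = 221 m × sin(75.4°) = 213.9 m
throw = dip-slip × sin(dip) = 213.9 × sin(46°) = 154 m

154 m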